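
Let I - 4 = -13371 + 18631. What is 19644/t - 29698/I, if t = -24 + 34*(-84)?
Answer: -984043/78960 ≈ -12.463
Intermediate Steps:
I = 5264 (I = 4 + (-13371 + 18631) = 4 + 5260 = 5264)
t = -2880 (t = -24 - 2856 = -2880)
19644/t - 29698/I = 19644/(-2880) - 29698/5264 = 19644*(-1/2880) - 29698*1/5264 = -1637/240 - 14849/2632 = -984043/78960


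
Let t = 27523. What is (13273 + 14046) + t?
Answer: 54842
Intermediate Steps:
(13273 + 14046) + t = (13273 + 14046) + 27523 = 27319 + 27523 = 54842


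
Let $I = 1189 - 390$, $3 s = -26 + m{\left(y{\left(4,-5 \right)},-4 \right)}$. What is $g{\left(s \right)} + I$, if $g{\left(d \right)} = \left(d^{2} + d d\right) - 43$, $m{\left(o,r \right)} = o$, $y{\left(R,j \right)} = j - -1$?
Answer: $956$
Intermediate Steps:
$y{\left(R,j \right)} = 1 + j$ ($y{\left(R,j \right)} = j + 1 = 1 + j$)
$s = -10$ ($s = \frac{-26 + \left(1 - 5\right)}{3} = \frac{-26 - 4}{3} = \frac{1}{3} \left(-30\right) = -10$)
$g{\left(d \right)} = -43 + 2 d^{2}$ ($g{\left(d \right)} = \left(d^{2} + d^{2}\right) - 43 = 2 d^{2} - 43 = -43 + 2 d^{2}$)
$I = 799$ ($I = 1189 - 390 = 799$)
$g{\left(s \right)} + I = \left(-43 + 2 \left(-10\right)^{2}\right) + 799 = \left(-43 + 2 \cdot 100\right) + 799 = \left(-43 + 200\right) + 799 = 157 + 799 = 956$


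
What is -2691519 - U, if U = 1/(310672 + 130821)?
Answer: -1188286797868/441493 ≈ -2.6915e+6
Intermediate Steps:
U = 1/441493 ≈ 2.2650e-6
-2691519 - U = -2691519 - 1*1/441493 = -2691519 - 1/441493 = -1188286797868/441493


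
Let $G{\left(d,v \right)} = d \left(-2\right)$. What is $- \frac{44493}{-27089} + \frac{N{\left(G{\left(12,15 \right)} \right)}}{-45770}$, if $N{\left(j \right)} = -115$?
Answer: $\frac{17735303}{10781422} \approx 1.645$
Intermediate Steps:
$G{\left(d,v \right)} = - 2 d$
$- \frac{44493}{-27089} + \frac{N{\left(G{\left(12,15 \right)} \right)}}{-45770} = - \frac{44493}{-27089} - \frac{115}{-45770} = \left(-44493\right) \left(- \frac{1}{27089}\right) - - \frac{1}{398} = \frac{44493}{27089} + \frac{1}{398} = \frac{17735303}{10781422}$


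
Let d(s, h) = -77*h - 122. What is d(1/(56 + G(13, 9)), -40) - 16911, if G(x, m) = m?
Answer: -13953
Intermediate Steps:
d(s, h) = -122 - 77*h
d(1/(56 + G(13, 9)), -40) - 16911 = (-122 - 77*(-40)) - 16911 = (-122 + 3080) - 16911 = 2958 - 16911 = -13953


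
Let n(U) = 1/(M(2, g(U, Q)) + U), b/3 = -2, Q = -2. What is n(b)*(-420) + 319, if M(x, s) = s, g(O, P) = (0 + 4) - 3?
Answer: 403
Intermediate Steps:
b = -6 (b = 3*(-2) = -6)
g(O, P) = 1 (g(O, P) = 4 - 3 = 1)
n(U) = 1/(1 + U)
n(b)*(-420) + 319 = -420/(1 - 6) + 319 = -420/(-5) + 319 = -1/5*(-420) + 319 = 84 + 319 = 403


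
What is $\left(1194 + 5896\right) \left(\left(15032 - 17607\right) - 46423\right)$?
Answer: $-347395820$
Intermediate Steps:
$\left(1194 + 5896\right) \left(\left(15032 - 17607\right) - 46423\right) = 7090 \left(-2575 - 46423\right) = 7090 \left(-48998\right) = -347395820$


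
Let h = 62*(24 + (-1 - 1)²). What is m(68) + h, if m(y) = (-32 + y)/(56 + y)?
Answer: 53825/31 ≈ 1736.3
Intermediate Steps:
m(y) = (-32 + y)/(56 + y)
h = 1736 (h = 62*(24 + (-2)²) = 62*(24 + 4) = 62*28 = 1736)
m(68) + h = (-32 + 68)/(56 + 68) + 1736 = 36/124 + 1736 = (1/124)*36 + 1736 = 9/31 + 1736 = 53825/31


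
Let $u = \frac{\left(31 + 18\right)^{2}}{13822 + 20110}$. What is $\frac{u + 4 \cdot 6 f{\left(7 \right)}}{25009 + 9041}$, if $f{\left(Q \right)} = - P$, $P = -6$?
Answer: $\frac{4888609}{1155384600} \approx 0.0042312$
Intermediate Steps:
$f{\left(Q \right)} = 6$ ($f{\left(Q \right)} = \left(-1\right) \left(-6\right) = 6$)
$u = \frac{2401}{33932}$ ($u = \frac{49^{2}}{33932} = 2401 \cdot \frac{1}{33932} = \frac{2401}{33932} \approx 0.070759$)
$\frac{u + 4 \cdot 6 f{\left(7 \right)}}{25009 + 9041} = \frac{\frac{2401}{33932} + 4 \cdot 6 \cdot 6}{25009 + 9041} = \frac{\frac{2401}{33932} + 24 \cdot 6}{34050} = \left(\frac{2401}{33932} + 144\right) \frac{1}{34050} = \frac{4888609}{33932} \cdot \frac{1}{34050} = \frac{4888609}{1155384600}$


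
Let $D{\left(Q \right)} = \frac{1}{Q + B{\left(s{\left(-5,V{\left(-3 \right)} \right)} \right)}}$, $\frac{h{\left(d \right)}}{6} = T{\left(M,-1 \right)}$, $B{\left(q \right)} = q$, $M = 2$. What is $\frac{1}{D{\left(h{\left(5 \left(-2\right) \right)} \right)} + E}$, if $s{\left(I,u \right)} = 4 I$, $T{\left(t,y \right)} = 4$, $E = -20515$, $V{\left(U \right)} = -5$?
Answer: $- \frac{4}{82059} \approx -4.8745 \cdot 10^{-5}$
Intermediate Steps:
$h{\left(d \right)} = 24$ ($h{\left(d \right)} = 6 \cdot 4 = 24$)
$D{\left(Q \right)} = \frac{1}{-20 + Q}$ ($D{\left(Q \right)} = \frac{1}{Q + 4 \left(-5\right)} = \frac{1}{Q - 20} = \frac{1}{-20 + Q}$)
$\frac{1}{D{\left(h{\left(5 \left(-2\right) \right)} \right)} + E} = \frac{1}{\frac{1}{-20 + 24} - 20515} = \frac{1}{\frac{1}{4} - 20515} = \frac{1}{- \frac{82059}{4}} = - \frac{4}{82059}$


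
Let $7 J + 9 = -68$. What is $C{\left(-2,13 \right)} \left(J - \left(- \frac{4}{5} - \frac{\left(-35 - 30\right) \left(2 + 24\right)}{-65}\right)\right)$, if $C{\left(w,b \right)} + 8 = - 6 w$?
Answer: $\frac{316}{5} \approx 63.2$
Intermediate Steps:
$J = -11$ ($J = - \frac{9}{7} + \frac{1}{7} \left(-68\right) = - \frac{9}{7} - \frac{68}{7} = -11$)
$C{\left(w,b \right)} = -8 - 6 w$
$C{\left(-2,13 \right)} \left(J - \left(- \frac{4}{5} - \frac{\left(-35 - 30\right) \left(2 + 24\right)}{-65}\right)\right) = \left(-8 - -12\right) \left(-11 - \left(- \frac{4}{5} - \frac{\left(-35 - 30\right) \left(2 + 24\right)}{-65}\right)\right) = \left(-8 + 12\right) \left(-11 - \left(- \frac{4}{5} - \left(-65\right) 26 \left(- \frac{1}{65}\right)\right)\right) = 4 \left(-11 + \left(\frac{4}{5} - -26\right)\right) = 4 \left(-11 + \left(\frac{4}{5} + 26\right)\right) = 4 \left(-11 + \frac{134}{5}\right) = 4 \cdot \frac{79}{5} = \frac{316}{5}$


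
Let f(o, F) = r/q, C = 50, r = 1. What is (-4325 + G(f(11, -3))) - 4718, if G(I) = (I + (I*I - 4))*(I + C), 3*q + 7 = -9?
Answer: -37887339/4096 ≈ -9249.8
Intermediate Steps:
q = -16/3 (q = -7/3 + (⅓)*(-9) = -7/3 - 3 = -16/3 ≈ -5.3333)
f(o, F) = -3/16 (f(o, F) = 1/(-16/3) = 1*(-3/16) = -3/16)
G(I) = (50 + I)*(-4 + I + I²) (G(I) = (I + (I*I - 4))*(I + 50) = (I + (I² - 4))*(50 + I) = (I + (-4 + I²))*(50 + I) = (-4 + I + I²)*(50 + I) = (50 + I)*(-4 + I + I²))
(-4325 + G(f(11, -3))) - 4718 = (-4325 + (-200 + (-3/16)³ + 46*(-3/16) + 51*(-3/16)²)) - 4718 = (-4325 + (-200 - 27/4096 - 69/8 + 51*(9/256))) - 4718 = (-4325 + (-200 - 27/4096 - 69/8 + 459/256)) - 4718 = (-4325 - 847211/4096) - 4718 = -18562411/4096 - 4718 = -37887339/4096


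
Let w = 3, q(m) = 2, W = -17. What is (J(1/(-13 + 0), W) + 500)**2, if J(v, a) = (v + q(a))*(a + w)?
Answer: 37822500/169 ≈ 2.2380e+5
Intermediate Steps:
J(v, a) = (2 + v)*(3 + a) (J(v, a) = (v + 2)*(a + 3) = (2 + v)*(3 + a))
(J(1/(-13 + 0), W) + 500)**2 = ((6 + 2*(-17) + 3/(-13 + 0) - 17/(-13 + 0)) + 500)**2 = ((6 - 34 + 3/(-13) - 17/(-13)) + 500)**2 = ((6 - 34 + 3*(-1/13) - 17*(-1/13)) + 500)**2 = ((6 - 34 - 3/13 + 17/13) + 500)**2 = (-350/13 + 500)**2 = (6150/13)**2 = 37822500/169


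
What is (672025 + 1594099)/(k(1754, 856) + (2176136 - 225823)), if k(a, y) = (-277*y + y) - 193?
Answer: 566531/428466 ≈ 1.3222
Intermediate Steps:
k(a, y) = -193 - 276*y (k(a, y) = -276*y - 193 = -193 - 276*y)
(672025 + 1594099)/(k(1754, 856) + (2176136 - 225823)) = (672025 + 1594099)/((-193 - 276*856) + (2176136 - 225823)) = 2266124/((-193 - 236256) + 1950313) = 2266124/(-236449 + 1950313) = 2266124/1713864 = 2266124*(1/1713864) = 566531/428466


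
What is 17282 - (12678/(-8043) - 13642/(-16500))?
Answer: 382264173899/22118250 ≈ 17283.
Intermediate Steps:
17282 - (12678/(-8043) - 13642/(-16500)) = 17282 - (12678*(-1/8043) - 13642*(-1/16500)) = 17282 - (-4226/2681 + 6821/8250) = 17282 - 1*(-16577399/22118250) = 17282 + 16577399/22118250 = 382264173899/22118250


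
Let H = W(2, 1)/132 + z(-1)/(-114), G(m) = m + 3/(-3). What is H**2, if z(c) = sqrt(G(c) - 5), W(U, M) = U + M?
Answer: (57 - 22*I*sqrt(7))**2/6290064 ≈ -2.2098e-5 - 0.0010549*I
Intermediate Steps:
G(m) = -1 + m (G(m) = m + 3*(-1/3) = m - 1 = -1 + m)
W(U, M) = M + U
z(c) = sqrt(-6 + c) (z(c) = sqrt((-1 + c) - 5) = sqrt(-6 + c))
H = 1/44 - I*sqrt(7)/114 (H = (1 + 2)/132 + sqrt(-6 - 1)/(-114) = 3*(1/132) + sqrt(-7)*(-1/114) = 1/44 + (I*sqrt(7))*(-1/114) = 1/44 - I*sqrt(7)/114 ≈ 0.022727 - 0.023208*I)
H**2 = (1/44 - I*sqrt(7)/114)**2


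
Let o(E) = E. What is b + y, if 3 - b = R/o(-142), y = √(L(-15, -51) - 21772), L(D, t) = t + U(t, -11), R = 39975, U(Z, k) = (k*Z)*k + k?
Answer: 40401/142 + I*√28005 ≈ 284.51 + 167.35*I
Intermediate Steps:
U(Z, k) = k + Z*k² (U(Z, k) = (Z*k)*k + k = Z*k² + k = k + Z*k²)
L(D, t) = -11 + 122*t (L(D, t) = t - 11*(1 + t*(-11)) = t - 11*(1 - 11*t) = t + (-11 + 121*t) = -11 + 122*t)
y = I*√28005 (y = √((-11 + 122*(-51)) - 21772) = √((-11 - 6222) - 21772) = √(-6233 - 21772) = √(-28005) = I*√28005 ≈ 167.35*I)
b = 40401/142 (b = 3 - 39975/(-142) = 3 - 39975*(-1)/142 = 3 - 1*(-39975/142) = 3 + 39975/142 = 40401/142 ≈ 284.51)
b + y = 40401/142 + I*√28005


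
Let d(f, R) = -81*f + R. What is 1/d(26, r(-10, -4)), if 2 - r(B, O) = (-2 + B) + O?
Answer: -1/2088 ≈ -0.00047893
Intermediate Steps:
r(B, O) = 4 - B - O (r(B, O) = 2 - ((-2 + B) + O) = 2 - (-2 + B + O) = 2 + (2 - B - O) = 4 - B - O)
d(f, R) = R - 81*f
1/d(26, r(-10, -4)) = 1/((4 - 1*(-10) - 1*(-4)) - 81*26) = 1/((4 + 10 + 4) - 2106) = 1/(18 - 2106) = 1/(-2088) = -1/2088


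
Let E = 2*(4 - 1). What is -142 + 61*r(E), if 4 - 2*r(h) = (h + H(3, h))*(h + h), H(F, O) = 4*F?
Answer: -6608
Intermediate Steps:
E = 6 (E = 2*3 = 6)
r(h) = 2 - h*(12 + h) (r(h) = 2 - (h + 4*3)*(h + h)/2 = 2 - (h + 12)*2*h/2 = 2 - (12 + h)*2*h/2 = 2 - h*(12 + h))
-142 + 61*r(E) = -142 + 61*(2 - 1*6² - 12*6) = -142 + 61*(2 - 1*36 - 72) = -142 + 61*(2 - 36 - 72) = -142 + 61*(-106) = -142 - 6466 = -6608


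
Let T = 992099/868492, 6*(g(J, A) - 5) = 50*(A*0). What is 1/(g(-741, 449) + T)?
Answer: 868492/5334559 ≈ 0.16280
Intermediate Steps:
g(J, A) = 5 (g(J, A) = 5 + (50*(A*0))/6 = 5 + (50*0)/6 = 5 + (⅙)*0 = 5 + 0 = 5)
T = 992099/868492 (T = 992099*(1/868492) = 992099/868492 ≈ 1.1423)
1/(g(-741, 449) + T) = 1/(5 + 992099/868492) = 1/(5334559/868492) = 868492/5334559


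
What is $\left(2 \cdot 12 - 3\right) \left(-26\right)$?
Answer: $-546$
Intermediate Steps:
$\left(2 \cdot 12 - 3\right) \left(-26\right) = \left(24 - 3\right) \left(-26\right) = 21 \left(-26\right) = -546$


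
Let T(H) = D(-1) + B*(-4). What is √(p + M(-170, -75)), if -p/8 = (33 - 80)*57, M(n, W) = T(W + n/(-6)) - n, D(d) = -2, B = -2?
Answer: 2*√5402 ≈ 147.00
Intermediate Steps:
T(H) = 6 (T(H) = -2 - 2*(-4) = -2 + 8 = 6)
M(n, W) = 6 - n
p = 21432 (p = -8*(33 - 80)*57 = -(-376)*57 = -8*(-2679) = 21432)
√(p + M(-170, -75)) = √(21432 + (6 - 1*(-170))) = √(21432 + (6 + 170)) = √(21432 + 176) = √21608 = 2*√5402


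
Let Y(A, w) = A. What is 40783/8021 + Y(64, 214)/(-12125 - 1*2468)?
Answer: 594632975/117050453 ≈ 5.0801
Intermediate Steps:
40783/8021 + Y(64, 214)/(-12125 - 1*2468) = 40783/8021 + 64/(-12125 - 1*2468) = 40783*(1/8021) + 64/(-12125 - 2468) = 40783/8021 + 64/(-14593) = 40783/8021 + 64*(-1/14593) = 40783/8021 - 64/14593 = 594632975/117050453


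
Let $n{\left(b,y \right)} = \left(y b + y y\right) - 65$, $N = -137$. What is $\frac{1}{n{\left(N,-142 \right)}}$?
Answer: $\frac{1}{39553} \approx 2.5283 \cdot 10^{-5}$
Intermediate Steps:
$n{\left(b,y \right)} = -65 + y^{2} + b y$ ($n{\left(b,y \right)} = \left(b y + y^{2}\right) - 65 = \left(y^{2} + b y\right) - 65 = -65 + y^{2} + b y$)
$\frac{1}{n{\left(N,-142 \right)}} = \frac{1}{-65 + \left(-142\right)^{2} - -19454} = \frac{1}{-65 + 20164 + 19454} = \frac{1}{39553}$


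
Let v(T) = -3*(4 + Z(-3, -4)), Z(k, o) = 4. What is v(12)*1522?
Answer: -36528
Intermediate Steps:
v(T) = -24 (v(T) = -3*(4 + 4) = -3*8 = -24)
v(12)*1522 = -24*1522 = -36528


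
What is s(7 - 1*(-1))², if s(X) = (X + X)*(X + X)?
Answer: 65536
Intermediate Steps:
s(X) = 4*X² (s(X) = (2*X)*(2*X) = 4*X²)
s(7 - 1*(-1))² = (4*(7 - 1*(-1))²)² = (4*(7 + 1)²)² = (4*8²)² = (4*64)² = 256² = 65536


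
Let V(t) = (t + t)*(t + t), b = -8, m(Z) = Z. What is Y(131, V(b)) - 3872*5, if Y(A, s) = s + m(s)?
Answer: -18848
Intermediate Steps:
V(t) = 4*t² (V(t) = (2*t)*(2*t) = 4*t²)
Y(A, s) = 2*s (Y(A, s) = s + s = 2*s)
Y(131, V(b)) - 3872*5 = 2*(4*(-8)²) - 3872*5 = 2*(4*64) - 1*19360 = 2*256 - 19360 = 512 - 19360 = -18848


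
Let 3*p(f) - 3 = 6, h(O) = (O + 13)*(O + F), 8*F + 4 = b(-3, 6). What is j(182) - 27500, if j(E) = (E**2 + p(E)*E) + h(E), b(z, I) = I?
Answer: 166835/4 ≈ 41709.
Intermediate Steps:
F = 1/4 (F = -1/2 + (1/8)*6 = -1/2 + 3/4 = 1/4 ≈ 0.25000)
h(O) = (13 + O)*(1/4 + O) (h(O) = (O + 13)*(O + 1/4) = (13 + O)*(1/4 + O))
p(f) = 3 (p(f) = 1 + (1/3)*6 = 1 + 2 = 3)
j(E) = 13/4 + 2*E**2 + 65*E/4 (j(E) = (E**2 + 3*E) + (13/4 + E**2 + 53*E/4) = 13/4 + 2*E**2 + 65*E/4)
j(182) - 27500 = (13/4 + 2*182**2 + (65/4)*182) - 27500 = (13/4 + 2*33124 + 5915/2) - 27500 = (13/4 + 66248 + 5915/2) - 27500 = 276835/4 - 27500 = 166835/4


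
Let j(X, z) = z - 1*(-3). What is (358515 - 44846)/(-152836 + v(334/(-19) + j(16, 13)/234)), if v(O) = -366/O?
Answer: -6104939747/2974240259 ≈ -2.0526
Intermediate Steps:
j(X, z) = 3 + z (j(X, z) = z + 3 = 3 + z)
(358515 - 44846)/(-152836 + v(334/(-19) + j(16, 13)/234)) = (358515 - 44846)/(-152836 - 366/(334/(-19) + (3 + 13)/234)) = 313669/(-152836 - 366/(334*(-1/19) + 16*(1/234))) = 313669/(-152836 - 366/(-334/19 + 8/117)) = 313669/(-152836 - 366/(-38926/2223)) = 313669/(-152836 - 366*(-2223/38926)) = 313669/(-152836 + 406809/19463) = 313669/(-2974240259/19463) = 313669*(-19463/2974240259) = -6104939747/2974240259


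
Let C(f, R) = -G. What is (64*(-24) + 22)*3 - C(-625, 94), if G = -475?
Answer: -5017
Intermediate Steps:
C(f, R) = 475 (C(f, R) = -1*(-475) = 475)
(64*(-24) + 22)*3 - C(-625, 94) = (64*(-24) + 22)*3 - 1*475 = (-1536 + 22)*3 - 475 = -1514*3 - 475 = -4542 - 475 = -5017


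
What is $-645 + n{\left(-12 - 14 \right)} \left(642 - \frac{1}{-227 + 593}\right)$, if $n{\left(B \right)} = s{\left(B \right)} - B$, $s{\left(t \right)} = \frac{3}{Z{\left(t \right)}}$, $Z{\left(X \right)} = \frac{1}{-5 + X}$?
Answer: $- \frac{15979127}{366} \approx -43659.0$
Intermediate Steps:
$s{\left(t \right)} = -15 + 3 t$ ($s{\left(t \right)} = \frac{3}{\frac{1}{-5 + t}} = 3 \left(-5 + t\right) = -15 + 3 t$)
$n{\left(B \right)} = -15 + 2 B$ ($n{\left(B \right)} = \left(-15 + 3 B\right) - B = -15 + 2 B$)
$-645 + n{\left(-12 - 14 \right)} \left(642 - \frac{1}{-227 + 593}\right) = -645 + \left(-15 + 2 \left(-12 - 14\right)\right) \left(642 - \frac{1}{-227 + 593}\right) = -645 + \left(-15 + 2 \left(-26\right)\right) \left(642 - \frac{1}{366}\right) = -645 + \left(-15 - 52\right) \left(642 - \frac{1}{366}\right) = -645 - 67 \left(642 - \frac{1}{366}\right) = -645 - \frac{15743057}{366} = - \frac{15979127}{366}$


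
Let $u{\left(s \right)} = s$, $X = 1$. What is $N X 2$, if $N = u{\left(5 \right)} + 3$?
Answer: $16$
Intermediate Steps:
$N = 8$ ($N = 5 + 3 = 8$)
$N X 2 = 8 \cdot 1 \cdot 2 = 8 \cdot 2 = 16$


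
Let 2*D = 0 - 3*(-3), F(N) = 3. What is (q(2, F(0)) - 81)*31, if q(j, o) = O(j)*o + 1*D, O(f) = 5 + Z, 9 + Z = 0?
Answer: -5487/2 ≈ -2743.5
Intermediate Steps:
Z = -9 (Z = -9 + 0 = -9)
D = 9/2 (D = (0 - 3*(-3))/2 = (0 + 9)/2 = (½)*9 = 9/2 ≈ 4.5000)
O(f) = -4 (O(f) = 5 - 9 = -4)
q(j, o) = 9/2 - 4*o (q(j, o) = -4*o + 1*(9/2) = -4*o + 9/2 = 9/2 - 4*o)
(q(2, F(0)) - 81)*31 = ((9/2 - 4*3) - 81)*31 = ((9/2 - 12) - 81)*31 = (-15/2 - 81)*31 = -177/2*31 = -5487/2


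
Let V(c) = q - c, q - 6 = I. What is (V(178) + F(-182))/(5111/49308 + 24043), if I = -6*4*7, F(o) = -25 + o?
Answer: -26971476/1185517355 ≈ -0.022751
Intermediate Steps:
I = -168 (I = -24*7 = -168)
q = -162 (q = 6 - 168 = -162)
V(c) = -162 - c
(V(178) + F(-182))/(5111/49308 + 24043) = ((-162 - 1*178) + (-25 - 182))/(5111/49308 + 24043) = ((-162 - 178) - 207)/(5111*(1/49308) + 24043) = (-340 - 207)/(5111/49308 + 24043) = -547/1185517355/49308 = -547*49308/1185517355 = -26971476/1185517355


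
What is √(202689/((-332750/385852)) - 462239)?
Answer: I*√6380494540145/3025 ≈ 835.03*I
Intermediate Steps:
√(202689/((-332750/385852)) - 462239) = √(202689/((-332750*1/385852)) - 462239) = √(202689/(-166375/192926) - 462239) = √(202689*(-192926/166375) - 462239) = √(-39103978014/166375 - 462239) = √(-116008991639/166375) = I*√6380494540145/3025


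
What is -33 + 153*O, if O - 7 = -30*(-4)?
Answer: 19398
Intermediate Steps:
O = 127 (O = 7 - 30*(-4) = 7 + 120 = 127)
-33 + 153*O = -33 + 153*127 = -33 + 19431 = 19398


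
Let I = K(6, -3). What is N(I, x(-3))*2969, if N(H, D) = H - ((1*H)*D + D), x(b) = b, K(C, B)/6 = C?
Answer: 436443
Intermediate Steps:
K(C, B) = 6*C
I = 36 (I = 6*6 = 36)
N(H, D) = H - D - D*H (N(H, D) = H - (H*D + D) = H - (D*H + D) = H - (D + D*H) = H + (-D - D*H) = H - D - D*H)
N(I, x(-3))*2969 = (36 - 1*(-3) - 1*(-3)*36)*2969 = (36 + 3 + 108)*2969 = 147*2969 = 436443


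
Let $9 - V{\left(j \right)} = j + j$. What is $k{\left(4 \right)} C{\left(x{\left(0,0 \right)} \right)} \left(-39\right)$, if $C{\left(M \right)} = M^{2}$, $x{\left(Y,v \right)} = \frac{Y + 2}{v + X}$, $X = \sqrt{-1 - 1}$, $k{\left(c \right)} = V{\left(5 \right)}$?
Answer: $-78$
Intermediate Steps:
$V{\left(j \right)} = 9 - 2 j$ ($V{\left(j \right)} = 9 - \left(j + j\right) = 9 - 2 j$)
$k{\left(c \right)} = -1$ ($k{\left(c \right)} = 9 - 10 = -1$)
$X = i \sqrt{2}$ ($X = \sqrt{-2} = i \sqrt{2} \approx 1.4142 i$)
$x{\left(Y,v \right)} = \frac{2 + Y}{v + i \sqrt{2}}$ ($x{\left(Y,v \right)} = \frac{Y + 2}{v + i \sqrt{2}} = \frac{2 + Y}{v + i \sqrt{2}}$)
$k{\left(4 \right)} C{\left(x{\left(0,0 \right)} \right)} \left(-39\right) = - \left(\frac{2 + 0}{0 + i \sqrt{2}}\right)^{2} \left(-39\right) = - \left(\frac{1}{i \sqrt{2}} \cdot 2\right)^{2} \left(-39\right) = - \left(- \frac{i \sqrt{2}}{2} \cdot 2\right)^{2} \left(-39\right) = - \left(- i \sqrt{2}\right)^{2} \left(-39\right) = \left(-1\right) \left(-2\right) \left(-39\right) = 2 \left(-39\right) = -78$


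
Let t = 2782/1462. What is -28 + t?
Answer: -19077/731 ≈ -26.097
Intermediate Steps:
t = 1391/731 (t = 2782*(1/1462) = 1391/731 ≈ 1.9029)
-28 + t = -28 + 1391/731 = -19077/731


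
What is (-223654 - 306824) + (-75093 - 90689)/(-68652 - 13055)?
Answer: -43343600164/81707 ≈ -5.3048e+5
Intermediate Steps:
(-223654 - 306824) + (-75093 - 90689)/(-68652 - 13055) = -530478 - 165782/(-81707) = -530478 - 165782*(-1/81707) = -530478 + 165782/81707 = -43343600164/81707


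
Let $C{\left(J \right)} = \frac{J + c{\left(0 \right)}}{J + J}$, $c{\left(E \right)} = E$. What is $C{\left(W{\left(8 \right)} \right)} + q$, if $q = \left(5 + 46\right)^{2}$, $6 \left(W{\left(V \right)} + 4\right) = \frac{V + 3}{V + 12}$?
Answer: $\frac{5203}{2} \approx 2601.5$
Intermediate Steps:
$W{\left(V \right)} = -4 + \frac{3 + V}{6 \left(12 + V\right)}$ ($W{\left(V \right)} = -4 + \frac{\left(V + 3\right) \frac{1}{V + 12}}{6} = -4 + \frac{\left(3 + V\right) \frac{1}{12 + V}}{6} = -4 + \frac{\frac{1}{12 + V} \left(3 + V\right)}{6} = -4 + \frac{3 + V}{6 \left(12 + V\right)}$)
$q = 2601$ ($q = 51^{2} = 2601$)
$C{\left(J \right)} = \frac{1}{2}$ ($C{\left(J \right)} = \frac{J + 0}{J + J} = \frac{J}{2 J} = J \frac{1}{2 J} = \frac{1}{2}$)
$C{\left(W{\left(8 \right)} \right)} + q = \frac{1}{2} + 2601 = \frac{5203}{2}$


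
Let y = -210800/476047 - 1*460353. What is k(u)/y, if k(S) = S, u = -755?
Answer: 359415485/219149875391 ≈ 0.0016400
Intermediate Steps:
y = -219149875391/476047 (y = -210800*1/476047 - 460353 = -210800/476047 - 460353 = -219149875391/476047 ≈ -4.6035e+5)
k(u)/y = -755/(-219149875391/476047) = -755*(-476047/219149875391) = 359415485/219149875391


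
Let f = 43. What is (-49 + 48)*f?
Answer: -43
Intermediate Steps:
(-49 + 48)*f = (-49 + 48)*43 = -1*43 = -43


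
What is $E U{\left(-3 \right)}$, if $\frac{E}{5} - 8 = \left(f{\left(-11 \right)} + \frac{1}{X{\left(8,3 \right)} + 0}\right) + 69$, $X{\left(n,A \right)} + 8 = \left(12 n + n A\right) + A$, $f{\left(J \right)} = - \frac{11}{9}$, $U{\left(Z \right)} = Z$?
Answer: $- \frac{78439}{69} \approx -1136.8$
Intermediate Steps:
$f{\left(J \right)} = - \frac{11}{9}$ ($f{\left(J \right)} = \left(-11\right) \frac{1}{9} = - \frac{11}{9}$)
$X{\left(n,A \right)} = -8 + A + 12 n + A n$ ($X{\left(n,A \right)} = -8 + \left(\left(12 n + n A\right) + A\right) = -8 + \left(\left(12 n + A n\right) + A\right) = -8 + \left(A + 12 n + A n\right) = -8 + A + 12 n + A n$)
$E = \frac{78439}{207}$ ($E = 40 + 5 \left(\left(- \frac{11}{9} + \frac{1}{\left(-8 + 3 + 12 \cdot 8 + 3 \cdot 8\right) + 0}\right) + 69\right) = 40 + 5 \left(\left(- \frac{11}{9} + \frac{1}{\left(-8 + 3 + 96 + 24\right) + 0}\right) + 69\right) = 40 + 5 \left(\left(- \frac{11}{9} + \frac{1}{115 + 0}\right) + 69\right) = 40 + 5 \left(\left(- \frac{11}{9} + \frac{1}{115}\right) + 69\right) = 40 + 5 \left(- \frac{1256}{1035} + 69\right) = 40 + 5 \cdot \frac{70159}{1035} = 40 + \frac{70159}{207} = \frac{78439}{207} \approx 378.93$)
$E U{\left(-3 \right)} = \frac{78439}{207} \left(-3\right) = - \frac{78439}{69}$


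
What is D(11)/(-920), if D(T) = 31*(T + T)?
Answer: -341/460 ≈ -0.74130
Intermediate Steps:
D(T) = 62*T (D(T) = 31*(2*T) = 62*T)
D(11)/(-920) = (62*11)/(-920) = 682*(-1/920) = -341/460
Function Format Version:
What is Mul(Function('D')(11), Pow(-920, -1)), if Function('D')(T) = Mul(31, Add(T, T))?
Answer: Rational(-341, 460) ≈ -0.74130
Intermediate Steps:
Function('D')(T) = Mul(62, T) (Function('D')(T) = Mul(31, Mul(2, T)) = Mul(62, T))
Mul(Function('D')(11), Pow(-920, -1)) = Mul(Mul(62, 11), Pow(-920, -1)) = Mul(682, Rational(-1, 920)) = Rational(-341, 460)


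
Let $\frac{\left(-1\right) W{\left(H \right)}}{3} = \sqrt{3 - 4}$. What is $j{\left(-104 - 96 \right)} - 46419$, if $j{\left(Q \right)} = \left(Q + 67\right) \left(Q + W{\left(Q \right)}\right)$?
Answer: $-19819 + 399 i \approx -19819.0 + 399.0 i$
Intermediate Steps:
$W{\left(H \right)} = - 3 i$ ($W{\left(H \right)} = - 3 \sqrt{3 - 4} = - 3 \sqrt{-1} = - 3 i$)
$j{\left(Q \right)} = \left(67 + Q\right) \left(Q - 3 i\right)$ ($j{\left(Q \right)} = \left(Q + 67\right) \left(Q - 3 i\right) = \left(67 + Q\right) \left(Q - 3 i\right)$)
$j{\left(-104 - 96 \right)} - 46419 = \left(\left(-104 - 96\right)^{2} - 201 i + \left(-104 - 96\right) \left(67 - 3 i\right)\right) - 46419 = \left(\left(-200\right)^{2} - 201 i - 200 \left(67 - 3 i\right)\right) - 46419 = \left(40000 - 201 i - \left(13400 - 600 i\right)\right) - 46419 = \left(26600 + 399 i\right) - 46419 = -19819 + 399 i$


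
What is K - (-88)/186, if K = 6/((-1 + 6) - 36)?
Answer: 26/93 ≈ 0.27957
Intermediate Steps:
K = -6/31 (K = 6/(5 - 36) = 6/(-31) = 6*(-1/31) = -6/31 ≈ -0.19355)
K - (-88)/186 = -6/31 - (-88)/186 = -6/31 - 1*(-44/93) = -6/31 + 44/93 = 26/93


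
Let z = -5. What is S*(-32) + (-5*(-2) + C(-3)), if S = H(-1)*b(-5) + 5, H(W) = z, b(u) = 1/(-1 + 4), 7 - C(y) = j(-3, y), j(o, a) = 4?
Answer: -281/3 ≈ -93.667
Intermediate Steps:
C(y) = 3 (C(y) = 7 - 1*4 = 7 - 4 = 3)
b(u) = 1/3
H(W) = -5
S = 10/3 (S = -5*1/3 + 5 = -5/3 + 5 = 10/3 ≈ 3.3333)
S*(-32) + (-5*(-2) + C(-3)) = (10/3)*(-32) + (-5*(-2) + 3) = -320/3 + (10 + 3) = -320/3 + 13 = -281/3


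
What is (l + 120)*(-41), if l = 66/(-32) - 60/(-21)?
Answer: -554689/112 ≈ -4952.6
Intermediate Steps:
l = 89/112 (l = 66*(-1/32) - 60*(-1/21) = -33/16 + 20/7 = 89/112 ≈ 0.79464)
(l + 120)*(-41) = (89/112 + 120)*(-41) = (13529/112)*(-41) = -554689/112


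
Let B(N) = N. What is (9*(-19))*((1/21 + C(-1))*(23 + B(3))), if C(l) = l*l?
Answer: -32604/7 ≈ -4657.7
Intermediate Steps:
C(l) = l²
(9*(-19))*((1/21 + C(-1))*(23 + B(3))) = (9*(-19))*((1/21 + (-1)²)*(23 + 3)) = -171*(1/21 + 1)*26 = -1254*26/7 = -171*572/21 = -32604/7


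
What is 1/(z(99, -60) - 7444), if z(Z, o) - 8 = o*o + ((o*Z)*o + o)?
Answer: 1/352504 ≈ 2.8368e-6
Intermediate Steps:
z(Z, o) = 8 + o + o² + Z*o² (z(Z, o) = 8 + (o*o + ((o*Z)*o + o)) = 8 + (o² + ((Z*o)*o + o)) = 8 + (o² + (Z*o² + o)) = 8 + (o² + (o + Z*o²)) = 8 + (o + o² + Z*o²) = 8 + o + o² + Z*o²)
1/(z(99, -60) - 7444) = 1/((8 - 60 + (-60)² + 99*(-60)²) - 7444) = 1/((8 - 60 + 3600 + 99*3600) - 7444) = 1/((8 - 60 + 3600 + 356400) - 7444) = 1/(359948 - 7444) = 1/352504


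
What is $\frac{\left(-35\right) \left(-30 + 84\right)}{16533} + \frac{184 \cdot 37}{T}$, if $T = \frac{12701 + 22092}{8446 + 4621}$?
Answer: $\frac{14855678482}{5810431} \approx 2556.7$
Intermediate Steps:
$T = \frac{34793}{13067} \approx 2.6627$
$\frac{\left(-35\right) \left(-30 + 84\right)}{16533} + \frac{184 \cdot 37}{T} = \frac{\left(-35\right) \left(-30 + 84\right)}{16533} + \frac{184 \cdot 37}{\frac{34793}{13067}} = \left(-35\right) 54 \cdot \frac{1}{16533} + 6808 \cdot \frac{13067}{34793} = \left(-1890\right) \frac{1}{16533} + \frac{88960136}{34793} = - \frac{210}{1837} + \frac{88960136}{34793} = \frac{14855678482}{5810431}$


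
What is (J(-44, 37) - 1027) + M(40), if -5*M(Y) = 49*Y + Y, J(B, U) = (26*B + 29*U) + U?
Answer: -1461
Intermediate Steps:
J(B, U) = 26*B + 30*U
M(Y) = -10*Y (M(Y) = -(49*Y + Y)/5 = -10*Y)
(J(-44, 37) - 1027) + M(40) = ((26*(-44) + 30*37) - 1027) - 10*40 = ((-1144 + 1110) - 1027) - 400 = (-34 - 1027) - 400 = -1061 - 400 = -1461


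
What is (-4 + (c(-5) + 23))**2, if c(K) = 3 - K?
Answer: 729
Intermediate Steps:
(-4 + (c(-5) + 23))**2 = (-4 + ((3 - 1*(-5)) + 23))**2 = (-4 + ((3 + 5) + 23))**2 = (-4 + (8 + 23))**2 = (-4 + 31)**2 = 27**2 = 729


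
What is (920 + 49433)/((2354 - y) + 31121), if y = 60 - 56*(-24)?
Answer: 50353/32071 ≈ 1.5700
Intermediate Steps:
y = 1404 (y = 60 + 1344 = 1404)
(920 + 49433)/((2354 - y) + 31121) = (920 + 49433)/((2354 - 1*1404) + 31121) = 50353/((2354 - 1404) + 31121) = 50353/(950 + 31121) = 50353/32071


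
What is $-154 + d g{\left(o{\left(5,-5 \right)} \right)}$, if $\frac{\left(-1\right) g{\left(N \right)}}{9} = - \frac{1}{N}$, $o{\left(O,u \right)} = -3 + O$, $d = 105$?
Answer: $\frac{637}{2} \approx 318.5$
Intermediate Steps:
$g{\left(N \right)} = \frac{9}{N}$ ($g{\left(N \right)} = - 9 \left(- \frac{1}{N}\right) = \frac{9}{N}$)
$-154 + d g{\left(o{\left(5,-5 \right)} \right)} = -154 + 105 \frac{9}{-3 + 5} = -154 + 105 \cdot \frac{9}{2} = -154 + \frac{945}{2} = \frac{637}{2}$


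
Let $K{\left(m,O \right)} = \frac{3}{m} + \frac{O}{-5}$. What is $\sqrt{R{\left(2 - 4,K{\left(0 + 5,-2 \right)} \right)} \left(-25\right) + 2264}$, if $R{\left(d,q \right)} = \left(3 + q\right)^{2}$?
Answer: $2 \sqrt{466} \approx 43.174$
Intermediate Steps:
$K{\left(m,O \right)} = \frac{3}{m} - \frac{O}{5}$ ($K{\left(m,O \right)} = \frac{3}{m} + O \left(- \frac{1}{5}\right) = \frac{3}{m} - \frac{O}{5}$)
$\sqrt{R{\left(2 - 4,K{\left(0 + 5,-2 \right)} \right)} \left(-25\right) + 2264} = \sqrt{\left(3 - \left(- \frac{2}{5} - \frac{3}{0 + 5}\right)\right)^{2} \left(-25\right) + 2264} = \sqrt{\left(3 + \left(\frac{3}{5} + \frac{2}{5}\right)\right)^{2} \left(-25\right) + 2264} = \sqrt{\left(3 + 1\right)^{2} \left(-25\right) + 2264} = \sqrt{4^{2} \left(-25\right) + 2264} = \sqrt{16 \left(-25\right) + 2264} = \sqrt{-400 + 2264} = \sqrt{1864} = 2 \sqrt{466}$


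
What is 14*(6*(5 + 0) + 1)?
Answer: 434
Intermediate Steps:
14*(6*(5 + 0) + 1) = 14*(6*5 + 1) = 14*(30 + 1) = 14*31 = 434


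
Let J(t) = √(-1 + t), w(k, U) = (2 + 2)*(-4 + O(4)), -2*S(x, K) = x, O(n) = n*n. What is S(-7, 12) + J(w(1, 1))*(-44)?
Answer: 7/2 - 44*√47 ≈ -298.15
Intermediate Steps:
O(n) = n²
S(x, K) = -x/2
w(k, U) = 48 (w(k, U) = (2 + 2)*(-4 + 4²) = 4*(-4 + 16) = 4*12 = 48)
S(-7, 12) + J(w(1, 1))*(-44) = -½*(-7) + √(-1 + 48)*(-44) = 7/2 + √47*(-44) = 7/2 - 44*√47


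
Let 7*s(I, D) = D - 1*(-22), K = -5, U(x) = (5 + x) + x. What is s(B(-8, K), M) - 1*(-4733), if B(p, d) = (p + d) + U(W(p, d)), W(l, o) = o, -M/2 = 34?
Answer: 33085/7 ≈ 4726.4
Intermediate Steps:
M = -68 (M = -2*34 = -68)
U(x) = 5 + 2*x
B(p, d) = 5 + p + 3*d (B(p, d) = (p + d) + (5 + 2*d) = (d + p) + (5 + 2*d) = 5 + p + 3*d)
s(I, D) = 22/7 + D/7 (s(I, D) = (D - 1*(-22))/7 = (D + 22)/7 = (22 + D)/7 = 22/7 + D/7)
s(B(-8, K), M) - 1*(-4733) = (22/7 + (1/7)*(-68)) - 1*(-4733) = (22/7 - 68/7) + 4733 = -46/7 + 4733 = 33085/7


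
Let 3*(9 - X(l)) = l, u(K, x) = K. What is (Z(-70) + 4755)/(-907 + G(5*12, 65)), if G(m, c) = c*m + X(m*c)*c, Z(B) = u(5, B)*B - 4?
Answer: -1467/26974 ≈ -0.054386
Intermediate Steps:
Z(B) = -4 + 5*B (Z(B) = 5*B - 4 = -4 + 5*B)
X(l) = 9 - l/3
G(m, c) = c*m + c*(9 - c*m/3) (G(m, c) = c*m + (9 - m*c/3)*c = c*m + (9 - c*m/3)*c = c*m + c*(9 - c*m/3))
(Z(-70) + 4755)/(-907 + G(5*12, 65)) = ((-4 + 5*(-70)) + 4755)/(-907 + (⅓)*65*(27 + 3*(5*12) - 1*65*5*12)) = ((-4 - 350) + 4755)/(-907 + (⅓)*65*(27 + 3*60 - 1*65*60)) = (-354 + 4755)/(-907 + (⅓)*65*(27 + 180 - 3900)) = 4401/(-907 + (⅓)*65*(-3693)) = 4401/(-907 - 80015) = 4401/(-80922) = 4401*(-1/80922) = -1467/26974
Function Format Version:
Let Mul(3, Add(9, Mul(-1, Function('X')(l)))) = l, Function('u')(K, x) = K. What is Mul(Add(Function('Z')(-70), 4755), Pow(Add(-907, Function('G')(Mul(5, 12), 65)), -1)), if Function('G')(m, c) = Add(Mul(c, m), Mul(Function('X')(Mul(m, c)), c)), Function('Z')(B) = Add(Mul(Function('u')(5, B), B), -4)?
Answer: Rational(-1467, 26974) ≈ -0.054386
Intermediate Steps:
Function('Z')(B) = Add(-4, Mul(5, B)) (Function('Z')(B) = Add(Mul(5, B), -4) = Add(-4, Mul(5, B)))
Function('X')(l) = Add(9, Mul(Rational(-1, 3), l))
Function('G')(m, c) = Add(Mul(c, m), Mul(c, Add(9, Mul(Rational(-1, 3), c, m)))) (Function('G')(m, c) = Add(Mul(c, m), Mul(Add(9, Mul(Rational(-1, 3), Mul(m, c))), c)) = Add(Mul(c, m), Mul(Add(9, Mul(Rational(-1, 3), Mul(c, m))), c)) = Add(Mul(c, m), Mul(Add(9, Mul(Rational(-1, 3), c, m)), c)) = Add(Mul(c, m), Mul(c, Add(9, Mul(Rational(-1, 3), c, m)))))
Mul(Add(Function('Z')(-70), 4755), Pow(Add(-907, Function('G')(Mul(5, 12), 65)), -1)) = Mul(Add(Add(-4, Mul(5, -70)), 4755), Pow(Add(-907, Mul(Rational(1, 3), 65, Add(27, Mul(3, Mul(5, 12)), Mul(-1, 65, Mul(5, 12))))), -1)) = Mul(Add(Add(-4, -350), 4755), Pow(Add(-907, Mul(Rational(1, 3), 65, Add(27, Mul(3, 60), Mul(-1, 65, 60)))), -1)) = Mul(Add(-354, 4755), Pow(Add(-907, Mul(Rational(1, 3), 65, Add(27, 180, -3900))), -1)) = Mul(4401, Pow(Add(-907, Mul(Rational(1, 3), 65, -3693)), -1)) = Mul(4401, Pow(Add(-907, -80015), -1)) = Mul(4401, Pow(-80922, -1)) = Mul(4401, Rational(-1, 80922)) = Rational(-1467, 26974)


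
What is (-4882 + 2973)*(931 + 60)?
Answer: -1891819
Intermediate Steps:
(-4882 + 2973)*(931 + 60) = -1909*991 = -1891819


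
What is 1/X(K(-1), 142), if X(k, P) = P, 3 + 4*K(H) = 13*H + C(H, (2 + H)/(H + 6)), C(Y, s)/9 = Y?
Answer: 1/142 ≈ 0.0070423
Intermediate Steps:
C(Y, s) = 9*Y
K(H) = -¾ + 11*H/2 (K(H) = -¾ + (13*H + 9*H)/4 = -¾ + (22*H)/4 = -¾ + 11*H/2)
1/X(K(-1), 142) = 1/142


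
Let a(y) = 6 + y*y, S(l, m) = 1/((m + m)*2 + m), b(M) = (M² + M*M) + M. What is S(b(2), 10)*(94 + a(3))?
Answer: 109/50 ≈ 2.1800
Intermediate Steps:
b(M) = M + 2*M² (b(M) = (M² + M²) + M = 2*M² + M = M + 2*M²)
S(l, m) = 1/(5*m) (S(l, m) = 1/((2*m)*2 + m) = 1/(4*m + m) = 1/(5*m))
a(y) = 6 + y²
S(b(2), 10)*(94 + a(3)) = ((⅕)/10)*(94 + (6 + 3²)) = ((⅕)*(⅒))*(94 + (6 + 9)) = (94 + 15)/50 = (1/50)*109 = 109/50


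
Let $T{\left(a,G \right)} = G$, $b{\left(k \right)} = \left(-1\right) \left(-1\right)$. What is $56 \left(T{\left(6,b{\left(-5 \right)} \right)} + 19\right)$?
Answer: $1120$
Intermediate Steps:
$b{\left(k \right)} = 1$
$56 \left(T{\left(6,b{\left(-5 \right)} \right)} + 19\right) = 56 \left(1 + 19\right) = 56 \cdot 20 = 1120$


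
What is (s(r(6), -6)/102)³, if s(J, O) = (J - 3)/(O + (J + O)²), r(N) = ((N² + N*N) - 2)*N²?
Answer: 590589719/9922638153945200210136000 ≈ 5.9519e-17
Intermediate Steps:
r(N) = N²*(-2 + 2*N²) (r(N) = ((N² + N²) - 2)*N² = (2*N² - 2)*N² = (-2 + 2*N²)*N² = N²*(-2 + 2*N²))
s(J, O) = (-3 + J)/(O + (J + O)²)
(s(r(6), -6)/102)³ = (((-3 + 2*6²*(-1 + 6²))/(-6 + (2*6²*(-1 + 6²) - 6)²))/102)³ = (((-3 + 2*36*(-1 + 36))/(-6 + (2*36*(-1 + 36) - 6)²))*(1/102))³ = (((-3 + 2*36*35)/(-6 + (2*36*35 - 6)²))*(1/102))³ = (((-3 + 2520)/(-6 + (2520 - 6)²))*(1/102))³ = ((2517/(-6 + 2514²))*(1/102))³ = ((2517/(-6 + 6320196))*(1/102))³ = ((2517/6320190)*(1/102))³ = (((1/6320190)*2517)*(1/102))³ = ((839/2106730)*(1/102))³ = (839/214886460)³ = 590589719/9922638153945200210136000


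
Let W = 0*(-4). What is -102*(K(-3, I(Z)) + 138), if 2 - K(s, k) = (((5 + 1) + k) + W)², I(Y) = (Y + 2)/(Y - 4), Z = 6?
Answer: -4080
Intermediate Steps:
I(Y) = (2 + Y)/(-4 + Y)
W = 0
K(s, k) = 2 - (6 + k)² (K(s, k) = 2 - (((5 + 1) + k) + 0)² = 2 - ((6 + k) + 0)² = 2 - (6 + k)²)
-102*(K(-3, I(Z)) + 138) = -102*((2 - (6 + (2 + 6)/(-4 + 6))²) + 138) = -102*((2 - (6 + 8/2)²) + 138) = -102*((2 - (6 + (½)*8)²) + 138) = -102*((2 - (6 + 4)²) + 138) = -102*((2 - 1*10²) + 138) = -102*((2 - 1*100) + 138) = -102*((2 - 100) + 138) = -102*(-98 + 138) = -102*40 = -4080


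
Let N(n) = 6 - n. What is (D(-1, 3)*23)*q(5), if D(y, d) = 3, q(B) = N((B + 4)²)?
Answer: -5175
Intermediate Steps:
q(B) = 6 - (4 + B)² (q(B) = 6 - (B + 4)² = 6 - (4 + B)²)
(D(-1, 3)*23)*q(5) = (3*23)*(6 - (4 + 5)²) = 69*(6 - 1*9²) = 69*(6 - 1*81) = 69*(6 - 81) = 69*(-75) = -5175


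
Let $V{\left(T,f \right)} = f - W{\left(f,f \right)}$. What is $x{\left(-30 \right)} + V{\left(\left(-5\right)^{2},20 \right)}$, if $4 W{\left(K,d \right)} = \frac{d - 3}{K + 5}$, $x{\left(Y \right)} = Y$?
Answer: $- \frac{1017}{100} \approx -10.17$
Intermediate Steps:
$W{\left(K,d \right)} = \frac{-3 + d}{4 \left(5 + K\right)}$ ($W{\left(K,d \right)} = \frac{\left(d - 3\right) \frac{1}{K + 5}}{4} = \frac{\left(-3 + d\right) \frac{1}{5 + K}}{4} = \frac{\frac{1}{5 + K} \left(-3 + d\right)}{4} = \frac{-3 + d}{4 \left(5 + K\right)}$)
$V{\left(T,f \right)} = f - \frac{-3 + f}{4 \left(5 + f\right)}$
$x{\left(-30 \right)} + V{\left(\left(-5\right)^{2},20 \right)} = -30 + \frac{3 - 20 + 4 \cdot 20 \left(5 + 20\right)}{4 \left(5 + 20\right)} = -30 + \frac{3 - 20 + 4 \cdot 20 \cdot 25}{4 \cdot 25} = -30 + \frac{1}{4} \cdot \frac{1}{25} \left(3 - 20 + 2000\right) = -30 + \frac{1}{4} \cdot \frac{1}{25} \cdot 1983 = -30 + \frac{1983}{100} = - \frac{1017}{100}$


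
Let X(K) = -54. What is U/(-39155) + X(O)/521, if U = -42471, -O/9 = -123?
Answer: 20013021/20399755 ≈ 0.98104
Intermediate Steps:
O = 1107 (O = -9*(-123) = 1107)
U/(-39155) + X(O)/521 = -42471/(-39155) - 54/521 = -42471*(-1/39155) - 54*1/521 = 42471/39155 - 54/521 = 20013021/20399755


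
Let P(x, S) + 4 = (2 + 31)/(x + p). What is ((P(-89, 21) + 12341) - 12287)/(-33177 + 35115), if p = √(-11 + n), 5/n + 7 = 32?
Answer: 1968265/76859142 - 33*I*√30/25619714 ≈ 0.025609 - 7.0551e-6*I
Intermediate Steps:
n = ⅕ (n = 5/(-7 + 32) = 5/25 = 5*(1/25) = ⅕ ≈ 0.20000)
p = 3*I*√30/5 (p = √(-11 + ⅕) = √(-54/5) = 3*I*√30/5 ≈ 3.2863*I)
P(x, S) = -4 + 33/(x + 3*I*√30/5) (P(x, S) = -4 + (2 + 31)/(x + 3*I*√30/5) = -4 + 33/(x + 3*I*√30/5))
((P(-89, 21) + 12341) - 12287)/(-33177 + 35115) = (((165 - 20*(-89) - 12*I*√30)/(5*(-89) + 3*I*√30) + 12341) - 12287)/(-33177 + 35115) = (((165 + 1780 - 12*I*√30)/(-445 + 3*I*√30) + 12341) - 12287)/1938 = (((1945 - 12*I*√30)/(-445 + 3*I*√30) + 12341) - 12287)*(1/1938) = ((12341 + (1945 - 12*I*√30)/(-445 + 3*I*√30)) - 12287)*(1/1938) = (54 + (1945 - 12*I*√30)/(-445 + 3*I*√30))*(1/1938) = 9/323 + (1945 - 12*I*√30)/(1938*(-445 + 3*I*√30))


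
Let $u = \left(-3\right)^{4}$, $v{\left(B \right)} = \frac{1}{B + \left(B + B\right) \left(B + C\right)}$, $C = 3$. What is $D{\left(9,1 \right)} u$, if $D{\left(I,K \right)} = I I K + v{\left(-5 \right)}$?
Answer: $\frac{32832}{5} \approx 6566.4$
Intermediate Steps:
$v{\left(B \right)} = \frac{1}{B + 2 B \left(3 + B\right)}$ ($v{\left(B \right)} = \frac{1}{B + \left(B + B\right) \left(B + 3\right)} = \frac{1}{B + 2 B \left(3 + B\right)}$)
$u = 81$
$D{\left(I,K \right)} = \frac{1}{15} + K I^{2}$ ($D{\left(I,K \right)} = I I K + \frac{1}{\left(-5\right) \left(7 + 2 \left(-5\right)\right)} = I^{2} K - \frac{1}{5 \left(7 - 10\right)} = K I^{2} - \frac{1}{5 \left(-3\right)} = K I^{2} - - \frac{1}{15} = K I^{2} + \frac{1}{15} = \frac{1}{15} + K I^{2}$)
$D{\left(9,1 \right)} u = \left(\frac{1}{15} + 1 \cdot 9^{2}\right) 81 = \left(\frac{1}{15} + 1 \cdot 81\right) 81 = \left(\frac{1}{15} + 81\right) 81 = \frac{1216}{15} \cdot 81 = \frac{32832}{5}$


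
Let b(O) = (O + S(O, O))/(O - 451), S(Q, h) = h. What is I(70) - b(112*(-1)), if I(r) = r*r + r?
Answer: 2797886/563 ≈ 4969.6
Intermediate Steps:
b(O) = 2*O/(-451 + O) (b(O) = (O + O)/(O - 451) = (2*O)/(-451 + O) = 2*O/(-451 + O))
I(r) = r + r² (I(r) = r² + r = r + r²)
I(70) - b(112*(-1)) = 70*(1 + 70) - 2*112*(-1)/(-451 + 112*(-1)) = 70*71 - 2*(-112)/(-451 - 112) = 4970 - 2*(-112)/(-563) = 4970 - 2*(-112)*(-1)/563 = 4970 - 1*224/563 = 4970 - 224/563 = 2797886/563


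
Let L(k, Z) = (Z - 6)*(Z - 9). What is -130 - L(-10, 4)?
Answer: -140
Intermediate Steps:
L(k, Z) = (-9 + Z)*(-6 + Z) (L(k, Z) = (-6 + Z)*(-9 + Z) = (-9 + Z)*(-6 + Z))
-130 - L(-10, 4) = -130 - (54 + 4² - 15*4) = -130 - (54 + 16 - 60) = -130 - 1*10 = -130 - 10 = -140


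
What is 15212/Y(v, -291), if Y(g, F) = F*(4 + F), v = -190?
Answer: 15212/83517 ≈ 0.18214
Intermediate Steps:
15212/Y(v, -291) = 15212/((-291*(4 - 291))) = 15212/((-291*(-287))) = 15212/83517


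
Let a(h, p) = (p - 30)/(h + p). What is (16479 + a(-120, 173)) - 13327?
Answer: 167199/53 ≈ 3154.7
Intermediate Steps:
a(h, p) = (-30 + p)/(h + p)
(16479 + a(-120, 173)) - 13327 = (16479 + (-30 + 173)/(-120 + 173)) - 13327 = (16479 + 143/53) - 13327 = 873530/53 - 13327 = 167199/53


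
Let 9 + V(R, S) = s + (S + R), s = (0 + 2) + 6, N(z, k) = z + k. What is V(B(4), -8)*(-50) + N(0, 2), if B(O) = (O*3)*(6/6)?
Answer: -148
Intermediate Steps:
N(z, k) = k + z
s = 8 (s = 2 + 6 = 8)
B(O) = 3*O (B(O) = (3*O)*(6*(⅙)) = (3*O)*1 = 3*O)
V(R, S) = -1 + R + S (V(R, S) = -9 + (8 + (S + R)) = -9 + (8 + (R + S)) = -9 + (8 + R + S) = -1 + R + S)
V(B(4), -8)*(-50) + N(0, 2) = (-1 + 3*4 - 8)*(-50) + (2 + 0) = (-1 + 12 - 8)*(-50) + 2 = 3*(-50) + 2 = -150 + 2 = -148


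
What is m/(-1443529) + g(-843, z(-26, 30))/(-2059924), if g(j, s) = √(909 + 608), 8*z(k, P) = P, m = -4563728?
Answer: 4563728/1443529 - √1517/2059924 ≈ 3.1615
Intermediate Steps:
z(k, P) = P/8
g(j, s) = √1517
m/(-1443529) + g(-843, z(-26, 30))/(-2059924) = -4563728/(-1443529) + √1517/(-2059924) = -4563728*(-1/1443529) + √1517*(-1/2059924) = 4563728/1443529 - √1517/2059924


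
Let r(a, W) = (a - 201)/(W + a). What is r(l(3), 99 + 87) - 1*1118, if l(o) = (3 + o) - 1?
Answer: -213734/191 ≈ -1119.0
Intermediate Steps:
l(o) = 2 + o
r(a, W) = (-201 + a)/(W + a)
r(l(3), 99 + 87) - 1*1118 = (-201 + (2 + 3))/((99 + 87) + (2 + 3)) - 1*1118 = (-201 + 5)/(186 + 5) - 1118 = -196/191 - 1118 = -213734/191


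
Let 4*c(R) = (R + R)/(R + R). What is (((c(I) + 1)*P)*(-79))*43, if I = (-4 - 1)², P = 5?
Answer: -84925/4 ≈ -21231.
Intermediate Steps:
I = 25 (I = (-5)² = 25)
c(R) = ¼ (c(R) = ((R + R)/(R + R))/4 = ((2*R)/((2*R)))/4 = ((2*R)*(1/(2*R)))/4 = (¼)*1 = ¼)
(((c(I) + 1)*P)*(-79))*43 = (((¼ + 1)*5)*(-79))*43 = (((5/4)*5)*(-79))*43 = ((25/4)*(-79))*43 = -1975/4*43 = -84925/4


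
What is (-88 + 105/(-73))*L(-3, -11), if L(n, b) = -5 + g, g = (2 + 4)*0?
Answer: 32645/73 ≈ 447.19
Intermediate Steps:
g = 0 (g = 6*0 = 0)
L(n, b) = -5 (L(n, b) = -5 + 0 = -5)
(-88 + 105/(-73))*L(-3, -11) = (-88 + 105/(-73))*(-5) = (-88 + 105*(-1/73))*(-5) = (-88 - 105/73)*(-5) = -6529/73*(-5) = 32645/73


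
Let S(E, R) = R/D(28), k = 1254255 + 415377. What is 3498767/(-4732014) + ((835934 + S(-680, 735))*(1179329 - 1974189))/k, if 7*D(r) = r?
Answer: -174715891286282803/438928999936 ≈ -3.9805e+5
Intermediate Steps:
D(r) = r/7
k = 1669632
S(E, R) = R/4 (S(E, R) = R/(((1/7)*28)) = R/4)
3498767/(-4732014) + ((835934 + S(-680, 735))*(1179329 - 1974189))/k = 3498767/(-4732014) + ((835934 + (1/4)*735)*(1179329 - 1974189))/1669632 = 3498767*(-1/4732014) + ((835934 + 735/4)*(-794860))*(1/1669632) = -3498767/4732014 + ((3344471/4)*(-794860))*(1/1669632) = -3498767/4732014 - 664596554765*1/1669632 = -3498767/4732014 - 664596554765/1669632 = -174715891286282803/438928999936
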